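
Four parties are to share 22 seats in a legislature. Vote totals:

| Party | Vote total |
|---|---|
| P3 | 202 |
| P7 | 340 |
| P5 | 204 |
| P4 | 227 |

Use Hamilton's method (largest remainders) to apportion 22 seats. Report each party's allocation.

Total 973; standard divisor 973/22 ≈ 44.227.
Standard quotas: P3 4.567, P7 7.688, P5 4.613, P4 5.133.
Lower quotas: P3 4, P7 7, P5 4, P4 5 (sum 20, leaving 2 seats).
Remainders in descending order: P7 0.688, P5 0.613, P3 0.567, P4 0.133.
The surplus seats go to P7, P5.

P3=4, P7=8, P5=5, P4=5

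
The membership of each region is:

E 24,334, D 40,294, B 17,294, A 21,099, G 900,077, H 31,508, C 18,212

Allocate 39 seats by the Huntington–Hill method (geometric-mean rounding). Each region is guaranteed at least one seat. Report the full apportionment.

With divisor 28095: modified quotas E 0.866, D 1.434, B 0.616, A 0.751, G 32.037, H 1.121, C 0.648.
Geometric-mean thresholds: E (min 1), D √(1·2)=1.414, B (min 1), A (min 1), G √(32·33)=32.496, H √(1·2)=1.414, C (min 1).
Each quota rounded against its threshold gives E 1, D 2, B 1, A 1, G 32, H 1, C 1 (total 39).

E: 1, D: 2, B: 1, A: 1, G: 32, H: 1, C: 1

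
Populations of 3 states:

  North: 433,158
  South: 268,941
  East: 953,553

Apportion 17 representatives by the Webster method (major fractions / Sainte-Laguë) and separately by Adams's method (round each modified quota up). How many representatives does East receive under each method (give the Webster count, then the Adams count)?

Webster: North 4, South 3, East 10.
Adams: North 5, South 3, East 9.
East gets 10 under Webster and 9 under Adams.

10 and 9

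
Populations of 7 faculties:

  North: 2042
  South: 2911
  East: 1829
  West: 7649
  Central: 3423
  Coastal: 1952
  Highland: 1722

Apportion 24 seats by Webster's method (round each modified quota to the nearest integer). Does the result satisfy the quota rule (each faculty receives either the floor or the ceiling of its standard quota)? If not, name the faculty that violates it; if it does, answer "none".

none

Standard quotas: North 2.276, South 3.245, East 2.039, West 8.527, Central 3.816, Coastal 2.176, Highland 1.920.
Webster allocation: North 2, South 3, East 2, West 9, Central 4, Coastal 2, Highland 2.
Every allocation lies between the lower and upper quota.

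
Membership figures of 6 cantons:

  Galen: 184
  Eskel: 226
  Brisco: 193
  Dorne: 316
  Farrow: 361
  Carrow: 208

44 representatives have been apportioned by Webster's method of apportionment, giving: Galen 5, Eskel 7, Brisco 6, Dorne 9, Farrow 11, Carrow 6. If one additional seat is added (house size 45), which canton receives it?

Priority for the next seat is population ÷ (current seats + 0.5).
Priorities: Galen 33.455, Eskel 30.133, Brisco 29.692, Dorne 33.263, Farrow 31.391, Carrow 32.000.
Highest priority: Galen.

Galen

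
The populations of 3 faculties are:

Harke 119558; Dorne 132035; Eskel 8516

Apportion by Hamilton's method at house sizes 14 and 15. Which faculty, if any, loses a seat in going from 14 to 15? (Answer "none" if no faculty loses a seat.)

Eskel

At 14 seats: Harke 6, Dorne 7, Eskel 1.
At 15 seats: Harke 7, Dorne 8, Eskel 0.
Eskel drops from 1 to 0.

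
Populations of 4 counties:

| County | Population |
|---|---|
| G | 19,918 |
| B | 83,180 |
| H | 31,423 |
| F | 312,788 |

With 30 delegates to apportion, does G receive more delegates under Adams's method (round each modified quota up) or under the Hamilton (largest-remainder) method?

Adams

Adams: G 2, B 6, H 2, F 20.
Hamilton: G 1, B 6, H 2, F 21.
G gets 2 under Adams and 1 under Hamilton.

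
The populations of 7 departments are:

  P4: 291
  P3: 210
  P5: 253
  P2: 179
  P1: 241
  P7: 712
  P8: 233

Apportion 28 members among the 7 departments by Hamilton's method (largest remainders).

P4: 4, P3: 3, P5: 3, P2: 2, P1: 3, P7: 10, P8: 3

Standard divisor: 2119 ÷ 28 ≈ 75.679.
Standard quotas: P4 3.845, P3 2.775, P5 3.343, P2 2.365, P1 3.185, P7 9.408, P8 3.079.
Lower quotas: P4 3, P3 2, P5 3, P2 2, P1 3, P7 9, P8 3 (sum 25, leaving 3 seats).
Remainders in descending order: P4 0.845, P3 0.775, P7 0.408, P2 0.365, P5 0.343, P1 0.185, P8 0.079.
The surplus seats go to P4, P3, P7.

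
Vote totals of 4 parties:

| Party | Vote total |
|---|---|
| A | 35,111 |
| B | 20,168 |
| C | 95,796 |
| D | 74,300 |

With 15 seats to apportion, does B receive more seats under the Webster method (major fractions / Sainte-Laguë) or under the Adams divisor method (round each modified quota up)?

Adams

Webster: A 2, B 1, C 7, D 5.
Adams: A 2, B 2, C 6, D 5.
B gets 1 under Webster and 2 under Adams.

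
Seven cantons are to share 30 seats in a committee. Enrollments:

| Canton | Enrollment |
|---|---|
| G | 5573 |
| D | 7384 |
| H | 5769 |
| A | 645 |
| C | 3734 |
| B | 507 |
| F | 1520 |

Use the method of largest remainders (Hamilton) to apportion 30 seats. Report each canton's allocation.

Standard divisor: 25132 ÷ 30 ≈ 837.733.
Standard quotas: G 6.6525, D 8.8143, H 6.8864, A 0.7699, C 4.4573, B 0.6052, F 1.8144.
Lower quotas: G 6, D 8, H 6, A 0, C 4, B 0, F 1 (sum 25, leaving 5 seats).
Remainders in descending order: H 0.8864, F 0.8144, D 0.8143, A 0.7699, G 0.6525, B 0.6052, C 0.4573.
The surplus seats go to H, F, D, A, G.

G 7, D 9, H 7, A 1, C 4, B 0, F 2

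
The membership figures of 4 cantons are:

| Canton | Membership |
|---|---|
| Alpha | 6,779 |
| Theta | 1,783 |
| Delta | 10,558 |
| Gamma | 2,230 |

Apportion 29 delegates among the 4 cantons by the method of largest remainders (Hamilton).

Alpha 9; Theta 3; Delta 14; Gamma 3

Standard divisor: 21350 ÷ 29 ≈ 736.207.
Standard quotas: Alpha 9.2080, Theta 2.4219, Delta 14.3411, Gamma 3.0290.
Lower quotas: Alpha 9, Theta 2, Delta 14, Gamma 3 (sum 28, leaving 1 seat).
Remainders in descending order: Theta 0.4219, Delta 0.3411, Alpha 0.2080, Gamma 0.0290.
The surplus seat goes to Theta.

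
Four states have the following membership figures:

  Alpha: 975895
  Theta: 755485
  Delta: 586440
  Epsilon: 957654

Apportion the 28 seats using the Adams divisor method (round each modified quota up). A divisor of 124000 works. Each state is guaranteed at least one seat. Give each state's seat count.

With modified divisor 124000: modified quotas Alpha 7.870, Theta 6.093, Delta 4.729, Epsilon 7.723.
Rounding up: Alpha 8, Theta 7, Delta 5, Epsilon 8 (total 28).

Alpha: 8, Theta: 7, Delta: 5, Epsilon: 8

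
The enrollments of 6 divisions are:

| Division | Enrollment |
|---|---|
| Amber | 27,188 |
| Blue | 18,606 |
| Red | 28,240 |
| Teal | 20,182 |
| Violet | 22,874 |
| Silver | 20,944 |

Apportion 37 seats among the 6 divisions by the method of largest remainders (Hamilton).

Total 138034; standard divisor 138034/37 ≈ 3730.649.
Standard quotas: Amber 7.2877, Blue 4.9873, Red 7.5697, Teal 5.4098, Violet 6.1314, Silver 5.6140.
Lower quotas: Amber 7, Blue 4, Red 7, Teal 5, Violet 6, Silver 5 (sum 34, leaving 3 seats).
Remainders in descending order: Blue 0.9873, Silver 0.6140, Red 0.5697, Teal 0.4098, Amber 0.2877, Violet 0.1314.
Largest remainders: Blue, Silver, Red receive the extra seats.

Amber=7, Blue=5, Red=8, Teal=5, Violet=6, Silver=6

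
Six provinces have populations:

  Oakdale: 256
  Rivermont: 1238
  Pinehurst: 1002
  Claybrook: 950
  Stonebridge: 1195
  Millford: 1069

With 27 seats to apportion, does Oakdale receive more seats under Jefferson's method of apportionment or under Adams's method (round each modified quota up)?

Adams

Jefferson: Oakdale 1, Rivermont 6, Pinehurst 5, Claybrook 4, Stonebridge 6, Millford 5.
Adams: Oakdale 2, Rivermont 6, Pinehurst 5, Claybrook 4, Stonebridge 5, Millford 5.
Oakdale gets 1 under Jefferson and 2 under Adams.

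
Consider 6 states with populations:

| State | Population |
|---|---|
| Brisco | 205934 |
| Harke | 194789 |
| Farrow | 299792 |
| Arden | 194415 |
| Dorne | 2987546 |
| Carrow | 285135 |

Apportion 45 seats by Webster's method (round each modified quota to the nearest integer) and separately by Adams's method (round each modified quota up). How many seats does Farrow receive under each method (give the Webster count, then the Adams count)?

Webster: Brisco 2, Harke 2, Farrow 3, Arden 2, Dorne 33, Carrow 3.
Adams: Brisco 3, Harke 2, Farrow 4, Arden 2, Dorne 31, Carrow 3.
Farrow gets 3 under Webster and 4 under Adams.

3 and 4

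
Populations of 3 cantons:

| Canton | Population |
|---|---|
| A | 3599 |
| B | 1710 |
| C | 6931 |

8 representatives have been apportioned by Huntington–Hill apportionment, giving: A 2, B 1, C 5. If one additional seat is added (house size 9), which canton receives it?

A

Priority for the next seat is population ÷ (√(s·(s+1))).
Priorities: A 1469.286, B 1209.153, C 1265.422.
Highest priority: A.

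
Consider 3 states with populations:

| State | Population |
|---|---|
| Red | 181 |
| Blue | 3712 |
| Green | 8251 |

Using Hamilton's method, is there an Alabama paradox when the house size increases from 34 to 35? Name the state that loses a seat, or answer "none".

At 34 seats: Red 1, Blue 10, Green 23.
At 35 seats: Red 0, Blue 11, Green 24.
Red drops from 1 to 0.

Red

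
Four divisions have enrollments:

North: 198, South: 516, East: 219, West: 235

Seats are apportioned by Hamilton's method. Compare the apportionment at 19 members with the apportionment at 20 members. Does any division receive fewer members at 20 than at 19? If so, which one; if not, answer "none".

At 19 seats: North 3, South 8, East 4, West 4.
At 20 seats: North 3, South 9, East 4, West 4.
No division's allocation decreased.

none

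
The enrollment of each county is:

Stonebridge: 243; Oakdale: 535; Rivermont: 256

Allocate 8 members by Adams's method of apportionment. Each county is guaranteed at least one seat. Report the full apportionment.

Stonebridge=2, Oakdale=4, Rivermont=2

Standard divisor 1034/8 ≈ 129.25; standard quotas: Stonebridge 1.880, Oakdale 4.139, Rivermont 1.981.
Rounding up gives 2, 5, 2 = 9 seats, so the divisor must be adjusted.
With modified divisor 160: modified quotas Stonebridge 1.519, Oakdale 3.344, Rivermont 1.600.
Rounding up: Stonebridge 2, Oakdale 4, Rivermont 2 (total 8).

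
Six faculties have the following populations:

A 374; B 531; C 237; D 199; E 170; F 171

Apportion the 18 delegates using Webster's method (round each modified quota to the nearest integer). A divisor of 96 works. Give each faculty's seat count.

With modified divisor 96: modified quotas A 3.896, B 5.531, C 2.469, D 2.073, E 1.771, F 1.781.
Rounding to the nearest integer: A 4, B 6, C 2, D 2, E 2, F 2 (total 18).

A 4, B 6, C 2, D 2, E 2, F 2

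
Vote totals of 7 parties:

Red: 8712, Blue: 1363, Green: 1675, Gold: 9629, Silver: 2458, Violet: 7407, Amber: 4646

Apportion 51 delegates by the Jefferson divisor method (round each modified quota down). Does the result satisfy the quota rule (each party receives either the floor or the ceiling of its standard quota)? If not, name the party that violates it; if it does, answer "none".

none

Standard quotas: Red 12.380, Blue 1.937, Green 2.380, Gold 13.683, Silver 3.493, Violet 10.525, Amber 6.602.
Jefferson allocation: Red 13, Blue 2, Green 2, Gold 14, Silver 3, Violet 11, Amber 6.
Every allocation lies between the lower and upper quota.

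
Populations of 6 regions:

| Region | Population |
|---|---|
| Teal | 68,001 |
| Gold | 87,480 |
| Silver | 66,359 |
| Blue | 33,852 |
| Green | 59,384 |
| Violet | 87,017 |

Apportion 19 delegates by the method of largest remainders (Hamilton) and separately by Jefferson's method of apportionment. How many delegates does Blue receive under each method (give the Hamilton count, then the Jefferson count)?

2 and 1

Hamilton: Teal 3, Gold 4, Silver 3, Blue 2, Green 3, Violet 4.
Jefferson: Teal 3, Gold 5, Silver 3, Blue 1, Green 3, Violet 4.
Blue gets 2 under Hamilton and 1 under Jefferson.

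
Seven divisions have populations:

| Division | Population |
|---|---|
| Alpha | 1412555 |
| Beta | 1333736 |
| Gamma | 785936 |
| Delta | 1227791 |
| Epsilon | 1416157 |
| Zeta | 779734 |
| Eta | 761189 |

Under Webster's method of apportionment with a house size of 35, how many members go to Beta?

6

Standard divisor 7717098/35 ≈ 220488.514; standard quotas: Alpha 6.406, Beta 6.049, Gamma 3.565, Delta 5.569, Epsilon 6.423, Zeta 3.536, Eta 3.452.
Rounding to the nearest integer gives Alpha 6, Beta 6, Gamma 4, Delta 6, Epsilon 6, Zeta 4, Eta 3 — total 35, matching the house size, so no adjustment is needed.
Beta receives 6.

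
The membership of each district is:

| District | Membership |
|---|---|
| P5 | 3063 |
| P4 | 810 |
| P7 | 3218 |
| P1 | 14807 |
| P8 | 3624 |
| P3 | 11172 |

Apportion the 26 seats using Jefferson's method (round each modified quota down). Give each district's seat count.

P5 2, P4 0, P7 2, P1 11, P8 2, P3 9

Standard divisor 36694/26 ≈ 1411.308; standard quotas: P5 2.170, P4 0.574, P7 2.280, P1 10.492, P8 2.568, P3 7.916.
Rounding down gives 2, 0, 2, 10, 2, 7 = 23 seats, so the divisor must be adjusted.
With modified divisor 1238: modified quotas P5 2.474, P4 0.654, P7 2.599, P1 11.960, P8 2.927, P3 9.024.
Rounding down: P5 2, P4 0, P7 2, P1 11, P8 2, P3 9 (total 26).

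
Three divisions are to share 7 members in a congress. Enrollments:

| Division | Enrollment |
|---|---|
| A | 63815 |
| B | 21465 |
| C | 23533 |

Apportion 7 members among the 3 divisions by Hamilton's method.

A 4, B 1, C 2

Standard divisor: 108813 ÷ 7 ≈ 15544.714.
Standard quotas: A 4.1053, B 1.3809, C 1.5139.
Lower quotas: A 4, B 1, C 1 (sum 6, leaving 1 seat).
Remainders in descending order: C 0.5139, B 0.3809, A 0.1053.
The surplus seat goes to C.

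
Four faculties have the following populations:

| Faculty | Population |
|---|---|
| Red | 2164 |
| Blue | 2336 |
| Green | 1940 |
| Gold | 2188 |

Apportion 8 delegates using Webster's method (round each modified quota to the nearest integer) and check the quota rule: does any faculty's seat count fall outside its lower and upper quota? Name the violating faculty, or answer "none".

none

Standard quotas: Red 2.006, Blue 2.166, Green 1.799, Gold 2.029.
Webster allocation: Red 2, Blue 2, Green 2, Gold 2.
Every allocation lies between the lower and upper quota.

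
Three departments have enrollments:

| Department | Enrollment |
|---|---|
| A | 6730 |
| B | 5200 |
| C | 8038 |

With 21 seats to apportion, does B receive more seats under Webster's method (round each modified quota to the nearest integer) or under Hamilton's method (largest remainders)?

Webster: A 7, B 5, C 9.
Hamilton: A 7, B 6, C 8.
B gets 5 under Webster and 6 under Hamilton.

Hamilton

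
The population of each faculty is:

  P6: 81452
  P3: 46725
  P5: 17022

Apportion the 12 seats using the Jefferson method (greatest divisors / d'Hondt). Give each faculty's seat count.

Standard divisor 145199/12 ≈ 12099.917; standard quotas: P6 6.732, P3 3.862, P5 1.407.
Rounding down gives 6, 3, 1 = 10 seats, so the divisor must be adjusted.
With modified divisor 10900: modified quotas P6 7.473, P3 4.287, P5 1.562.
Rounding down: P6 7, P3 4, P5 1 (total 12).

P6 7; P3 4; P5 1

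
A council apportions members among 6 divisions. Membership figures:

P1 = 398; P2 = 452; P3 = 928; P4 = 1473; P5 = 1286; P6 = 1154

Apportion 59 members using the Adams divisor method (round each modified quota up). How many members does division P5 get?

Standard divisor 5691/59 ≈ 96.458; standard quotas: P1 4.126, P2 4.686, P3 9.621, P4 15.271, P5 13.332, P6 11.964.
Rounding up gives 5, 5, 10, 16, 14, 12 = 62 seats, so the divisor must be adjusted.
With modified divisor 100: modified quotas P1 3.980, P2 4.520, P3 9.280, P4 14.730, P5 12.860, P6 11.540.
Rounding up: P1 4, P2 5, P3 10, P4 15, P5 13, P6 12 (total 59).
P5 receives 13.

13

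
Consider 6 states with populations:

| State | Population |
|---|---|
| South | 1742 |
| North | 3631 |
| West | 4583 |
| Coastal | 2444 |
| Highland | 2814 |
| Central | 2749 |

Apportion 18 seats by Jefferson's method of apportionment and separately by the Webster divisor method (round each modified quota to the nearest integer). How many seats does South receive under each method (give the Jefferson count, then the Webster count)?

1 and 2

Jefferson: South 1, North 4, West 5, Coastal 2, Highland 3, Central 3.
Webster: South 2, North 4, West 4, Coastal 2, Highland 3, Central 3.
South gets 1 under Jefferson and 2 under Webster.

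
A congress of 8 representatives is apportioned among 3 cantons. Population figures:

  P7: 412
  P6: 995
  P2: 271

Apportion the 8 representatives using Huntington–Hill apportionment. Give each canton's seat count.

With divisor 207: modified quotas P7 1.990, P6 4.807, P2 1.309.
Geometric-mean thresholds: P7 √(1·2)=1.414, P6 √(4·5)=4.472, P2 √(1·2)=1.414.
Each quota rounded against its threshold gives P7 2, P6 5, P2 1 (total 8).

P7: 2, P6: 5, P2: 1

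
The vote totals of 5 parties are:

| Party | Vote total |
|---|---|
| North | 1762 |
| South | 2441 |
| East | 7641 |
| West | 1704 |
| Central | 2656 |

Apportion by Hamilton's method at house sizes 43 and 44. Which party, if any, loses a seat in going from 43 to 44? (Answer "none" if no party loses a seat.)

West

At 43 seats: North 5, South 6, East 20, West 5, Central 7.
At 44 seats: North 5, South 7, East 21, West 4, Central 7.
West drops from 5 to 4.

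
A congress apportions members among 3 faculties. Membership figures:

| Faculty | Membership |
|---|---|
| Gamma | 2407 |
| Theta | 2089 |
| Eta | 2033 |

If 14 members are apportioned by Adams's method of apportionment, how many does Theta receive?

5

Standard divisor 6529/14 ≈ 466.357; standard quotas: Gamma 5.161, Theta 4.479, Eta 4.359.
Rounding up gives 6, 5, 5 = 16 seats, so the divisor must be adjusted.
With modified divisor 515: modified quotas Gamma 4.674, Theta 4.056, Eta 3.948.
Rounding up: Gamma 5, Theta 5, Eta 4 (total 14).
Theta receives 5.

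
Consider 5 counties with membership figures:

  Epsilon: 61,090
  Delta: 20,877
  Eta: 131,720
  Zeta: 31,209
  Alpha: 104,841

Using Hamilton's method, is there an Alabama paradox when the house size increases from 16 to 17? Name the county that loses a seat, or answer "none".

none

At 16 seats: Epsilon 3, Delta 1, Eta 6, Zeta 1, Alpha 5.
At 17 seats: Epsilon 3, Delta 1, Eta 6, Zeta 2, Alpha 5.
No county's allocation decreased.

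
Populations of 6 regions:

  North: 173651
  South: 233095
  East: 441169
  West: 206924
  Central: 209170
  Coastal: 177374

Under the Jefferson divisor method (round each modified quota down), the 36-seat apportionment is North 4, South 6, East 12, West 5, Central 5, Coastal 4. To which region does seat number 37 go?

Coastal

Priority for the next seat is population ÷ (current seats + 1).
Priorities: North 34730.200, South 33299.286, East 33936.077, West 34487.333, Central 34861.667, Coastal 35474.800.
Highest priority: Coastal.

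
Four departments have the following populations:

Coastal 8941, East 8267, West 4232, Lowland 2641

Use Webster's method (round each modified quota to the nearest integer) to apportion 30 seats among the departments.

Standard divisor 24081/30 ≈ 802.7; standard quotas: Coastal 11.139, East 10.299, West 5.272, Lowland 3.290.
Rounding to the nearest integer gives 11, 10, 5, 3 = 29 seats, so the divisor must be adjusted.
With modified divisor 780: modified quotas Coastal 11.463, East 10.599, West 5.426, Lowland 3.386.
Rounding to the nearest integer: Coastal 11, East 11, West 5, Lowland 3 (total 30).

Coastal 11; East 11; West 5; Lowland 3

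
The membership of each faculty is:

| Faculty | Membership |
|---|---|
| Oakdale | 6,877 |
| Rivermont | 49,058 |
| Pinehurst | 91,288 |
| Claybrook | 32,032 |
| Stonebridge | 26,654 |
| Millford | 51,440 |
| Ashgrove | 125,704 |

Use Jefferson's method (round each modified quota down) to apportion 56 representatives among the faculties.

Oakdale 1; Rivermont 7; Pinehurst 14; Claybrook 4; Stonebridge 4; Millford 7; Ashgrove 19

Standard divisor 383053/56 ≈ 6840.232; standard quotas: Oakdale 1.005, Rivermont 7.172, Pinehurst 13.346, Claybrook 4.683, Stonebridge 3.897, Millford 7.520, Ashgrove 18.377.
Rounding down gives 1, 7, 13, 4, 3, 7, 18 = 53 seats, so the divisor must be adjusted.
With modified divisor 6500: modified quotas Oakdale 1.058, Rivermont 7.547, Pinehurst 14.044, Claybrook 4.928, Stonebridge 4.101, Millford 7.914, Ashgrove 19.339.
Rounding down: Oakdale 1, Rivermont 7, Pinehurst 14, Claybrook 4, Stonebridge 4, Millford 7, Ashgrove 19 (total 56).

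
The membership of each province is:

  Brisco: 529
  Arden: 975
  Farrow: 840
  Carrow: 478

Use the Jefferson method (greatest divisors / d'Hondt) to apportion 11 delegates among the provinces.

Brisco 2, Arden 4, Farrow 3, Carrow 2

Standard divisor 2822/11 ≈ 256.545; standard quotas: Brisco 2.062, Arden 3.800, Farrow 3.274, Carrow 1.863.
Rounding down gives 2, 3, 3, 1 = 9 seats, so the divisor must be adjusted.
With modified divisor 220: modified quotas Brisco 2.405, Arden 4.432, Farrow 3.818, Carrow 2.173.
Rounding down: Brisco 2, Arden 4, Farrow 3, Carrow 2 (total 11).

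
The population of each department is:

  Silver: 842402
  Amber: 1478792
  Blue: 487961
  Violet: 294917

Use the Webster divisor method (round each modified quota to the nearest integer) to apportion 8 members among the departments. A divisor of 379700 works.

With modified divisor 379700: modified quotas Silver 2.219, Amber 3.895, Blue 1.285, Violet 0.777.
Rounding to the nearest integer: Silver 2, Amber 4, Blue 1, Violet 1 (total 8).

Silver: 2, Amber: 4, Blue: 1, Violet: 1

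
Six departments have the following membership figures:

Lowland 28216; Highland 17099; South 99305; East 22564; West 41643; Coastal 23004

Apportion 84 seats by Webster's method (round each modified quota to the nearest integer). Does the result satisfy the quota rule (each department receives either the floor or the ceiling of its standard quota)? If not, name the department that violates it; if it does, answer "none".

Standard quotas: Lowland 10.224, Highland 6.196, South 35.981, East 8.176, West 15.089, Coastal 8.335.
Webster allocation: Lowland 10, Highland 6, South 37, East 8, West 15, Coastal 8.
South has quota 35.981 (lower 35, upper 36) but receives 37 — outside the quota interval.

South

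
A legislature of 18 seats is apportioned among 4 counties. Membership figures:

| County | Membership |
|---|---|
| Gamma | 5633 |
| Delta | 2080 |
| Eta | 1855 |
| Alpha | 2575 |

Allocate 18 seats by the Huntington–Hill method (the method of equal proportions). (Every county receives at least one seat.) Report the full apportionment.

Gamma: 8, Delta: 3, Eta: 3, Alpha: 4

With divisor 704: modified quotas Gamma 8.001, Delta 2.955, Eta 2.635, Alpha 3.658.
Geometric-mean thresholds: Gamma √(8·9)=8.485, Delta √(2·3)=2.449, Eta √(2·3)=2.449, Alpha √(3·4)=3.464.
Each quota rounded against its threshold gives Gamma 8, Delta 3, Eta 3, Alpha 4 (total 18).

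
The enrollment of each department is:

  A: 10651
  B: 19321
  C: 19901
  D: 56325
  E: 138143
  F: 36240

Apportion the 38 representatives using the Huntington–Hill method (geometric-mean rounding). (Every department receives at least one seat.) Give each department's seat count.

A 2, B 3, C 3, D 7, E 18, F 5

With divisor 7529: modified quotas A 1.415, B 2.566, C 2.643, D 7.481, E 18.348, F 4.813.
Geometric-mean thresholds: A √(1·2)=1.414, B √(2·3)=2.449, C √(2·3)=2.449, D √(7·8)=7.483, E √(18·19)=18.493, F √(4·5)=4.472.
Each quota rounded against its threshold gives A 2, B 3, C 3, D 7, E 18, F 5 (total 38).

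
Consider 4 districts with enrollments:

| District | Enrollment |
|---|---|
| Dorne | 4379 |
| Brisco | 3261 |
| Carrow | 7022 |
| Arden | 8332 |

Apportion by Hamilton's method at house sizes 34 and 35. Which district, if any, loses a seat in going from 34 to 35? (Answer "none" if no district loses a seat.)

Dorne

At 34 seats: Dorne 7, Brisco 5, Carrow 10, Arden 12.
At 35 seats: Dorne 6, Brisco 5, Carrow 11, Arden 13.
Dorne drops from 7 to 6.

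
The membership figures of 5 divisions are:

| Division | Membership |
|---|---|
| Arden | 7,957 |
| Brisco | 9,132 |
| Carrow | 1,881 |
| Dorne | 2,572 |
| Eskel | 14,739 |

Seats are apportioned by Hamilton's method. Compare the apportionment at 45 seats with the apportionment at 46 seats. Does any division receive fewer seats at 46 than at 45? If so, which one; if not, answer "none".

At 45 seats: Arden 10, Brisco 11, Carrow 3, Dorne 3, Eskel 18.
At 46 seats: Arden 10, Brisco 12, Carrow 2, Dorne 3, Eskel 19.
Carrow drops from 3 to 2.

Carrow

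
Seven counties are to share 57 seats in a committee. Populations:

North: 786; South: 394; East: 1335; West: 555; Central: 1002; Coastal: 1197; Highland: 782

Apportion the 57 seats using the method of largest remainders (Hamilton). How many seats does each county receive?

Standard divisor: 6051 ÷ 57 ≈ 106.158.
Standard quotas: North 7.404, South 3.711, East 12.576, West 5.228, Central 9.439, Coastal 11.276, Highland 7.366.
Lower quotas: North 7, South 3, East 12, West 5, Central 9, Coastal 11, Highland 7 (sum 54, leaving 3 seats).
Remainders in descending order: South 0.711, East 0.576, Central 0.439, North 0.404, Highland 0.366, Coastal 0.276, West 0.228.
The surplus seats go to South, East, Central.

North 7, South 4, East 13, West 5, Central 10, Coastal 11, Highland 7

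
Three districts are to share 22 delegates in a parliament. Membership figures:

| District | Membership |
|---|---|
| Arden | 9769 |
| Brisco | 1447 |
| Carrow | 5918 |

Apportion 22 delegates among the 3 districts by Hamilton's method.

Standard divisor: 17134 ÷ 22 ≈ 778.818.
Standard quotas: Arden 12.5434, Brisco 1.8579, Carrow 7.5987.
Lower quotas: Arden 12, Brisco 1, Carrow 7 (sum 20, leaving 2 seats).
Remainders in descending order: Brisco 0.8579, Carrow 0.5987, Arden 0.5434.
The surplus seats go to Brisco, Carrow.

Arden 12; Brisco 2; Carrow 8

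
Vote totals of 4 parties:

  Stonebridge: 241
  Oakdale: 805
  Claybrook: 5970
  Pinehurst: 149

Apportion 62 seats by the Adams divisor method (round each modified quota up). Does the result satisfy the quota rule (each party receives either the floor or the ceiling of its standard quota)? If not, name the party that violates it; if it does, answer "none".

Claybrook

Standard quotas: Stonebridge 2.085, Oakdale 6.966, Claybrook 51.659, Pinehurst 1.289.
Adams allocation: Stonebridge 3, Oakdale 7, Claybrook 50, Pinehurst 2.
Claybrook has quota 51.659 (lower 51, upper 52) but receives 50 — outside the quota interval.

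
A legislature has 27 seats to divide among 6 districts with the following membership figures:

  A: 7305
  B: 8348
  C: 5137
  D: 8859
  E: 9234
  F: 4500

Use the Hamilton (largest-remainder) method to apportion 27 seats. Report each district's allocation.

Standard divisor: 43383 ÷ 27 ≈ 1606.778.
Standard quotas: A 4.5464, B 5.1955, C 3.1971, D 5.5135, E 5.7469, F 2.8006.
Lower quotas: A 4, B 5, C 3, D 5, E 5, F 2 (sum 24, leaving 3 seats).
Remainders in descending order: F 0.8006, E 0.7469, A 0.5464, D 0.5135, C 0.1971, B 0.1955.
The surplus seats go to F, E, A.

A 5, B 5, C 3, D 5, E 6, F 3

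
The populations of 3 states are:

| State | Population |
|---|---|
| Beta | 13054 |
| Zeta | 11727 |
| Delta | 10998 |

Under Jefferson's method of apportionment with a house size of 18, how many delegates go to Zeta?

Standard divisor 35779/18 ≈ 1987.722; standard quotas: Beta 6.567, Zeta 5.900, Delta 5.533.
Rounding down gives 6, 5, 5 = 16 seats, so the divisor must be adjusted.
With modified divisor 1850: modified quotas Beta 7.056, Zeta 6.339, Delta 5.945.
Rounding down: Beta 7, Zeta 6, Delta 5 (total 18).
Zeta receives 6.

6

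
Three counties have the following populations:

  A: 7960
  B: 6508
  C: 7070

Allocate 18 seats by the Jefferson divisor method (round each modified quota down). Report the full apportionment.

A 7, B 5, C 6

Standard divisor 21538/18 ≈ 1196.556; standard quotas: A 6.652, B 5.439, C 5.909.
Rounding down gives 6, 5, 5 = 16 seats, so the divisor must be adjusted.
With modified divisor 1100: modified quotas A 7.236, B 5.916, C 6.427.
Rounding down: A 7, B 5, C 6 (total 18).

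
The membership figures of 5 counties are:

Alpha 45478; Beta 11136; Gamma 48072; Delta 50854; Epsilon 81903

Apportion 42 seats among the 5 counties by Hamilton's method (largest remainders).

The standard divisor is 237443/42 ≈ 5653.405.
Standard quotas: Alpha 8.0444, Beta 1.9698, Gamma 8.5032, Delta 8.9953, Epsilon 14.4874.
Lower quotas: Alpha 8, Beta 1, Gamma 8, Delta 8, Epsilon 14 (sum 39, leaving 3 seats).
Remainders in descending order: Delta 0.9953, Beta 0.9698, Gamma 0.5032, Epsilon 0.4874, Alpha 0.0444.
The surplus seats go to Delta, Beta, Gamma.

Alpha 8; Beta 2; Gamma 9; Delta 9; Epsilon 14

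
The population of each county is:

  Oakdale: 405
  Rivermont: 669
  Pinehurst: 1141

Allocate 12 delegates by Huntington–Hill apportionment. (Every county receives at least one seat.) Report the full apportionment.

With divisor 185: modified quotas Oakdale 2.189, Rivermont 3.616, Pinehurst 6.168.
Geometric-mean thresholds: Oakdale √(2·3)=2.449, Rivermont √(3·4)=3.464, Pinehurst √(6·7)=6.481.
Each quota rounded against its threshold gives Oakdale 2, Rivermont 4, Pinehurst 6 (total 12).

Oakdale 2; Rivermont 4; Pinehurst 6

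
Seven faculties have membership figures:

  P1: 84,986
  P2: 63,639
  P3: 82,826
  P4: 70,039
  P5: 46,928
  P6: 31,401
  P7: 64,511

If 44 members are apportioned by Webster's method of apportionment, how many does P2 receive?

Standard divisor 444330/44 ≈ 10098.409; standard quotas: P1 8.416, P2 6.302, P3 8.202, P4 6.936, P5 4.647, P6 3.109, P7 6.388.
Rounding to the nearest integer gives 8, 6, 8, 7, 5, 3, 6 = 43 seats, so the divisor must be adjusted.
With modified divisor 9960: modified quotas P1 8.533, P2 6.389, P3 8.316, P4 7.032, P5 4.712, P6 3.153, P7 6.477.
Rounding to the nearest integer: P1 9, P2 6, P3 8, P4 7, P5 5, P6 3, P7 6 (total 44).
P2 receives 6.

6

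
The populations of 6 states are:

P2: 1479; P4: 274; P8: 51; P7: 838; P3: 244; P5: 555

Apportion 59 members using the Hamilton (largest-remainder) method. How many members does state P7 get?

Total 3441; standard divisor 3441/59 ≈ 58.322.
Standard quotas: P2 25.359, P4 4.698, P8 0.874, P7 14.368, P3 4.184, P5 9.516.
Lower quotas: P2 25, P4 4, P8 0, P7 14, P3 4, P5 9 (sum 56, leaving 3 seats).
Remainders in descending order: P8 0.874, P4 0.698, P5 0.516, P7 0.368, P2 0.359, P3 0.184.
Largest remainders: P8, P4, P5 receive the extra seats.
P7 receives 14.

14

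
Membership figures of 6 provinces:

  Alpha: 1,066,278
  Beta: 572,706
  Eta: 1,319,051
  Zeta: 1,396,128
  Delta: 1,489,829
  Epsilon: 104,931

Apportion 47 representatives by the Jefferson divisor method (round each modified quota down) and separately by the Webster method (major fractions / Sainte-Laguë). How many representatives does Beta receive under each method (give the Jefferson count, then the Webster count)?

4 and 5

Jefferson: Alpha 9, Beta 4, Eta 11, Zeta 11, Delta 12, Epsilon 0.
Webster: Alpha 8, Beta 5, Eta 10, Zeta 11, Delta 12, Epsilon 1.
Beta gets 4 under Jefferson and 5 under Webster.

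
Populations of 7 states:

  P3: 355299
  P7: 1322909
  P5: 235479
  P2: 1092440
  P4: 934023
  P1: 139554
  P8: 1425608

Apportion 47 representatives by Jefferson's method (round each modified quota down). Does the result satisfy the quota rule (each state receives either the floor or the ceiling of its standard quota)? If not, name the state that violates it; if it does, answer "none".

none

Standard quotas: P3 3.033, P7 11.294, P5 2.010, P2 9.326, P4 7.974, P1 1.191, P8 12.171.
Jefferson allocation: P3 3, P7 12, P5 2, P2 9, P4 8, P1 1, P8 12.
Every allocation lies between the lower and upper quota.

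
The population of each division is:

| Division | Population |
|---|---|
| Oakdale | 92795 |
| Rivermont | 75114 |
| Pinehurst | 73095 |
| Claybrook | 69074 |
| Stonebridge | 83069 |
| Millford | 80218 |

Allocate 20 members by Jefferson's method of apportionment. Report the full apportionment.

Oakdale: 4, Rivermont: 3, Pinehurst: 3, Claybrook: 3, Stonebridge: 4, Millford: 3

Standard divisor 473365/20 ≈ 23668.25; standard quotas: Oakdale 3.921, Rivermont 3.174, Pinehurst 3.088, Claybrook 2.918, Stonebridge 3.510, Millford 3.389.
Rounding down gives 3, 3, 3, 2, 3, 3 = 17 seats, so the divisor must be adjusted.
With modified divisor 20400: modified quotas Oakdale 4.549, Rivermont 3.682, Pinehurst 3.583, Claybrook 3.386, Stonebridge 4.072, Millford 3.932.
Rounding down: Oakdale 4, Rivermont 3, Pinehurst 3, Claybrook 3, Stonebridge 4, Millford 3 (total 20).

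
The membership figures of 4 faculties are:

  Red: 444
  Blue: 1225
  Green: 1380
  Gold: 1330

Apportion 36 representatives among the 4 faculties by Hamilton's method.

Standard divisor: 4379 ÷ 36 ≈ 121.639.
Standard quotas: Red 3.650, Blue 10.071, Green 11.345, Gold 10.934.
Lower quotas: Red 3, Blue 10, Green 11, Gold 10 (sum 34, leaving 2 seats).
Remainders in descending order: Gold 0.934, Red 0.650, Green 0.345, Blue 0.071.
Largest remainders: Gold, Red receive the extra seats.

Red: 4, Blue: 10, Green: 11, Gold: 11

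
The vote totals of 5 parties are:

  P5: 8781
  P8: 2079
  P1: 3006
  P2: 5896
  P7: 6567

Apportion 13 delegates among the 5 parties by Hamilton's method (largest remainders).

Total 26329; standard divisor 26329/13 ≈ 2025.308.
Standard quotas: P5 4.3356, P8 1.0265, P1 1.4842, P2 2.9112, P7 3.2425.
Lower quotas: P5 4, P8 1, P1 1, P2 2, P7 3 (sum 11, leaving 2 seats).
Remainders in descending order: P2 0.9112, P1 0.4842, P5 0.3356, P7 0.2425, P8 0.0265.
Largest remainders: P2, P1 receive the extra seats.

P5 4; P8 1; P1 2; P2 3; P7 3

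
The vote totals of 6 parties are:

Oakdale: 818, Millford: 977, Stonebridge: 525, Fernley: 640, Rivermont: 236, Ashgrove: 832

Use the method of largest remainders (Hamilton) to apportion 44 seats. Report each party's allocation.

Oakdale=9, Millford=11, Stonebridge=6, Fernley=7, Rivermont=2, Ashgrove=9

The standard divisor is 4028/44 ≈ 91.545.
Standard quotas: Oakdale 8.935, Millford 10.672, Stonebridge 5.735, Fernley 6.991, Rivermont 2.578, Ashgrove 9.088.
Lower quotas: Oakdale 8, Millford 10, Stonebridge 5, Fernley 6, Rivermont 2, Ashgrove 9 (sum 40, leaving 4 seats).
Remainders in descending order: Fernley 0.991, Oakdale 0.935, Stonebridge 0.735, Millford 0.672, Rivermont 0.578, Ashgrove 0.088.
Largest remainders: Fernley, Oakdale, Stonebridge, Millford receive the extra seats.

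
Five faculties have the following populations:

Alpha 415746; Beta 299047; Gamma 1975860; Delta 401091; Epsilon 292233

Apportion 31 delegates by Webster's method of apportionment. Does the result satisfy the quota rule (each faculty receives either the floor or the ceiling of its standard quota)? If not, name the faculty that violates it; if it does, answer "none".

Standard quotas: Alpha 3.809, Beta 2.740, Gamma 18.100, Delta 3.674, Epsilon 2.677.
Webster allocation: Alpha 4, Beta 3, Gamma 17, Delta 4, Epsilon 3.
Gamma has quota 18.100 (lower 18, upper 19) but receives 17 — outside the quota interval.

Gamma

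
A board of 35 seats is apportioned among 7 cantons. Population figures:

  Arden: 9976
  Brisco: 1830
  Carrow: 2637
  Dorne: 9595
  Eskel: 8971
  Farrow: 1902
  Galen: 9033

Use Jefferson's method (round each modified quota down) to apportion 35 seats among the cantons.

Arden 8, Brisco 1, Carrow 2, Dorne 8, Eskel 7, Farrow 1, Galen 8

Standard divisor 43944/35 ≈ 1255.543; standard quotas: Arden 7.946, Brisco 1.458, Carrow 2.100, Dorne 7.642, Eskel 7.145, Farrow 1.515, Galen 7.194.
Rounding down gives 7, 1, 2, 7, 7, 1, 7 = 32 seats, so the divisor must be adjusted.
With modified divisor 1125: modified quotas Arden 8.868, Brisco 1.627, Carrow 2.344, Dorne 8.529, Eskel 7.974, Farrow 1.691, Galen 8.029.
Rounding down: Arden 8, Brisco 1, Carrow 2, Dorne 8, Eskel 7, Farrow 1, Galen 8 (total 35).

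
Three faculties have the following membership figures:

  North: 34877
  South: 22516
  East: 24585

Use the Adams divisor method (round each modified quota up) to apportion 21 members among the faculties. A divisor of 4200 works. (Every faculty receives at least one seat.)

With modified divisor 4200: modified quotas North 8.304, South 5.361, East 5.854.
Rounding up: North 9, South 6, East 6 (total 21).

North: 9; South: 6; East: 6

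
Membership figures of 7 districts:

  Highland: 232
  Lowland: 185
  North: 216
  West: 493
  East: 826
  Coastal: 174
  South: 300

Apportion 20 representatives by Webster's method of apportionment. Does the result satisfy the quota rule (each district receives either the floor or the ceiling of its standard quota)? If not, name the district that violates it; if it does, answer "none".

Standard quotas: Highland 1.913, Lowland 1.525, North 1.781, West 4.064, East 6.810, Coastal 1.434, South 2.473.
Webster allocation: Highland 2, Lowland 2, North 2, West 4, East 7, Coastal 1, South 2.
Every allocation lies between the lower and upper quota.

none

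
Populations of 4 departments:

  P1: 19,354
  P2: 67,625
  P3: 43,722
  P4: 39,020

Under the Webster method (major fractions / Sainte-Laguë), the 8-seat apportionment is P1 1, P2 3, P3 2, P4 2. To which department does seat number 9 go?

Priority for the next seat is population ÷ (current seats + 0.5).
Priorities: P1 12902.667, P2 19321.429, P3 17488.800, P4 15608.000.
Highest priority: P2.

P2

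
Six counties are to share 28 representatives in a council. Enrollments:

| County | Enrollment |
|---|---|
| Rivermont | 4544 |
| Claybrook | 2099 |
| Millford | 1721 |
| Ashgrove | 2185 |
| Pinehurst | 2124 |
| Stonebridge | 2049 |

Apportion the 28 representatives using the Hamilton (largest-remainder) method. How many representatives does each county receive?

Standard divisor: 14722 ÷ 28 ≈ 525.786.
Standard quotas: Rivermont 8.642, Claybrook 3.992, Millford 3.273, Ashgrove 4.156, Pinehurst 4.040, Stonebridge 3.897.
Lower quotas: Rivermont 8, Claybrook 3, Millford 3, Ashgrove 4, Pinehurst 4, Stonebridge 3 (sum 25, leaving 3 seats).
Remainders in descending order: Claybrook 0.992, Stonebridge 0.897, Rivermont 0.642, Millford 0.273, Ashgrove 0.156, Pinehurst 0.040.
Largest remainders: Claybrook, Stonebridge, Rivermont receive the extra seats.

Rivermont=9, Claybrook=4, Millford=3, Ashgrove=4, Pinehurst=4, Stonebridge=4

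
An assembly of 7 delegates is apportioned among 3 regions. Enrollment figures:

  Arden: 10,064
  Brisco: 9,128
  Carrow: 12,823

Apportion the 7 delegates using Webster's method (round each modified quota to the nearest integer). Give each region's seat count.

Arden=2, Brisco=2, Carrow=3

Standard divisor 32015/7 ≈ 4573.571; standard quotas: Arden 2.200, Brisco 1.996, Carrow 2.804.
Rounding to the nearest integer gives Arden 2, Brisco 2, Carrow 3 — total 7, matching the house size, so no adjustment is needed.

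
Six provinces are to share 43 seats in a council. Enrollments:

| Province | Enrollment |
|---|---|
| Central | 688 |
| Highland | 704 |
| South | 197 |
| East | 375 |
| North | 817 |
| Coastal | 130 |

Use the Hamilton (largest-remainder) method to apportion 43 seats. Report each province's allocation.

The standard divisor is 2911/43 ≈ 67.698.
Standard quotas: Central 10.163, Highland 10.399, South 2.910, East 5.539, North 12.068, Coastal 1.920.
Lower quotas: Central 10, Highland 10, South 2, East 5, North 12, Coastal 1 (sum 40, leaving 3 seats).
Remainders in descending order: Coastal 0.920, South 0.910, East 0.539, Highland 0.399, Central 0.163, North 0.068.
The surplus seats go to Coastal, South, East.

Central: 10; Highland: 10; South: 3; East: 6; North: 12; Coastal: 2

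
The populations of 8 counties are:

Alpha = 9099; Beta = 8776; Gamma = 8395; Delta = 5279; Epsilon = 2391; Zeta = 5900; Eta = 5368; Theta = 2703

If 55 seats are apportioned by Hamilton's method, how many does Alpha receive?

Total 47911; standard divisor 47911/55 ≈ 871.109.
Standard quotas: Alpha 10.4453, Beta 10.0745, Gamma 9.6371, Delta 6.0601, Epsilon 2.7448, Zeta 6.7730, Eta 6.1623, Theta 3.1029.
Lower quotas: Alpha 10, Beta 10, Gamma 9, Delta 6, Epsilon 2, Zeta 6, Eta 6, Theta 3 (sum 52, leaving 3 seats).
Remainders in descending order: Zeta 0.7730, Epsilon 0.7448, Gamma 0.6371, Alpha 0.4453, Eta 0.1623, Theta 0.1029, Beta 0.0745, Delta 0.0601.
The surplus seats go to Zeta, Epsilon, Gamma.
Alpha receives 10.

10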